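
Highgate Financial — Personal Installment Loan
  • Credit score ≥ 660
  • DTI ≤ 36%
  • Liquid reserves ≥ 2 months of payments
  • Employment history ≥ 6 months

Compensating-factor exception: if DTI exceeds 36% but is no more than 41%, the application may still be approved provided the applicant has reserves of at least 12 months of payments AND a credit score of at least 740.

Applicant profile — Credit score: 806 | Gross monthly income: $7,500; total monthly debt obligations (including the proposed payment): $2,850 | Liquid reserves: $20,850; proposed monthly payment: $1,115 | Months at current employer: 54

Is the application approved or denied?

Credit score 806 ≥ 660 (meets base)
DTI: 2,850 ÷ 7,500 = 38%, over the 36% base limit.
Reserves = 20,850/1,115 = 18.7 months ≥ 2
Employment 54 ≥ 6 months
DTI 38% is within the 36%–41% exception band; checking compensating factors.
Override check — reserves: 18.7 mo (ok); score: 806 (ok).
Both compensating conditions met → exception applies.

Approved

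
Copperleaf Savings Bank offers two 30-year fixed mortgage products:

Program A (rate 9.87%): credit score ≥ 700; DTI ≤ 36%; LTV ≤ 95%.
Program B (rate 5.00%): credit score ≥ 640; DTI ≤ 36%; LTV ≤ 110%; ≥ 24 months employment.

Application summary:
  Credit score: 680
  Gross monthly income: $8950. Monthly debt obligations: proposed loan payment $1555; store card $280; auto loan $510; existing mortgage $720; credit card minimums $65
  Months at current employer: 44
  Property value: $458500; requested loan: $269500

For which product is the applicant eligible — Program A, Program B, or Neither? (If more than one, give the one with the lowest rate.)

Program B

Total debts = (1,555 + 280 + 510 + 720 + 65) = 3,130; DTI = 3,130/8,950 = 35%.
LTV = 269,500/458,500 = 58.8%.
Program A: score 680 < 700; DTI 35% ≤ 36%; LTV 58.8% ≤ 95% → does not qualify.
Program B: score 680 ≥ 640; DTI 35% ≤ 36%; LTV 58.8% ≤ 110%; employment 44 ≥ 24 mo → qualifies.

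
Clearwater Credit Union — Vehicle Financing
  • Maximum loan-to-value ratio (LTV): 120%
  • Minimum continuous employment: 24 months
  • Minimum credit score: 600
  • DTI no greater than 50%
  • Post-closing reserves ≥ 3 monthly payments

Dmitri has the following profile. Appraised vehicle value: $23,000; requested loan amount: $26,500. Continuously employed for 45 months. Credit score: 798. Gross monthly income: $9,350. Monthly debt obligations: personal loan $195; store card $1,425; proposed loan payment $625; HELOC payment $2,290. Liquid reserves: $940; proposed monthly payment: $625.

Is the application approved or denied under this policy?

LTV = 26,500/23,000 = 115.2% ≤ 120%
Employment 45 ≥ 24 months
Credit score 798 ≥ 600 (meets)
Total monthly debts = (195 + 1,425 + 625 + 2,290) = 4,535. DTI: 4,535 ÷ 9,350 = 48.5%, within the 50% cap
Liquid reserves cover 940/625 = 1.5 months — < 3 required
Fails on reserves.

Denied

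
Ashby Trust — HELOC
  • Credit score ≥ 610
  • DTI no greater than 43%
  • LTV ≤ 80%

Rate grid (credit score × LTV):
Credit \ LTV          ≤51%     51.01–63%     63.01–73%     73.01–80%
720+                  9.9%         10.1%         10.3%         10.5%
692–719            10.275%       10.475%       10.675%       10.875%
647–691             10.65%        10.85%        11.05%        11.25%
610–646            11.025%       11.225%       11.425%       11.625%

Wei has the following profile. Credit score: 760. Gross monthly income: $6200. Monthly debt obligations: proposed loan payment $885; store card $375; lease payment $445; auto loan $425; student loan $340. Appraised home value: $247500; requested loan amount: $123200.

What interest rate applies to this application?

Credit score 760 ≥ 610; Total monthly debts = (885 + 375 + 445 + 425 + 340) = 2,470. Debt-to-income = 2,470/6,200 = 39.8% — meets 43% limit
LTV = 123,200/247,500 = 49.8% ≤ 80%
Row: 760 falls in 720+. Column: 49.8% falls in ≤51%. Rate = 9.9%.

9.9%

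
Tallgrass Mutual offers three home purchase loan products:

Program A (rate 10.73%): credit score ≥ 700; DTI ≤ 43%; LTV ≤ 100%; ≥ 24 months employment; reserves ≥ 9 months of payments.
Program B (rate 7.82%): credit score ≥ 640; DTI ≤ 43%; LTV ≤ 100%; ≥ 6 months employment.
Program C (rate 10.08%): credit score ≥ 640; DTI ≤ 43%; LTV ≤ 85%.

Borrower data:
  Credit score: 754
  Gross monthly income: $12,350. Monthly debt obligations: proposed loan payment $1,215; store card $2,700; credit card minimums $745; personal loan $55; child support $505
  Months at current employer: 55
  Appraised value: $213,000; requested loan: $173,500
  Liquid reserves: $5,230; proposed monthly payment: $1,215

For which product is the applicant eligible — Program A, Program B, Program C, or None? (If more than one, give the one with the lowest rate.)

Total debts = (1,215 + 2,700 + 745 + 55 + 505) = 5,220; DTI = 5,220/12,350 = 42.3%.
LTV = 173,500/213,000 = 81.5%.
Reserves = 5,230/1,215 = 4.3 months.
Program A: score 754 ≥ 700; DTI 42.3% ≤ 43%; LTV 81.5% ≤ 100%; employment 55 ≥ 24 mo; reserves 4.3 < 9 mo → does not qualify.
Program B: score 754 ≥ 640; DTI 42.3% ≤ 43%; LTV 81.5% ≤ 100%; employment 55 ≥ 6 mo → qualifies.
Program C: score 754 ≥ 640; DTI 42.3% ≤ 43%; LTV 81.5% ≤ 85% → qualifies.
Qualifying: Program B, Program C. Lowest rate is 7.82% → Program B.

Program B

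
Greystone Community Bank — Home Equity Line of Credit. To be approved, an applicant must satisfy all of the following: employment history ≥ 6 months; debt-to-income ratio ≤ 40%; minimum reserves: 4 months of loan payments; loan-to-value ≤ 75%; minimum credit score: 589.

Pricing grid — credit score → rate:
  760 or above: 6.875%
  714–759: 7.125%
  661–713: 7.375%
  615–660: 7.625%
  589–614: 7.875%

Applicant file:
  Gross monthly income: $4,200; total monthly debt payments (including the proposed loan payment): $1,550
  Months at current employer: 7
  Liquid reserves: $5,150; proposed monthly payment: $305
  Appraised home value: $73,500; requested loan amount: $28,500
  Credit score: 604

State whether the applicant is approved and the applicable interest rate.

Credit score 604 ≥ 589 (meets minimum)
Employment 7 ≥ 6 months
DTI = 1,550/4,200 = 36.9% ≤ 40%
LTV = 28,500/73,500 = 38.8% ≤ 75%
Reserves: 5,150 ÷ 305 = 16.9 months (meets 4-month minimum)
All requirements met. Score 604 falls in the 589–614 tier → 7.875%.

Approved at 7.875%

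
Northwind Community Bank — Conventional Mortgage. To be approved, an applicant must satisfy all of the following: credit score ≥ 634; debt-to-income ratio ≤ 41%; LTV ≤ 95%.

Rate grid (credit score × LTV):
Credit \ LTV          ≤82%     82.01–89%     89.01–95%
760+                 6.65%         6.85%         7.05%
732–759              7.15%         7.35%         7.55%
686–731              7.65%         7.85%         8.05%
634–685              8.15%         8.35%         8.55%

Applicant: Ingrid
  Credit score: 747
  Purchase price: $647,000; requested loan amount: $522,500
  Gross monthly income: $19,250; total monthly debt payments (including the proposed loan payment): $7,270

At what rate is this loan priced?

7.15%

Credit score 747 ≥ 634; Debt-to-income = 7,270/19,250 = 37.8% — meets 41% limit
LTV = 522,500/647,000 = 80.8% ≤ 95%
Score 747 is in the 732–759 band; LTV 80.8% is in the ≤82% band → 7.15%.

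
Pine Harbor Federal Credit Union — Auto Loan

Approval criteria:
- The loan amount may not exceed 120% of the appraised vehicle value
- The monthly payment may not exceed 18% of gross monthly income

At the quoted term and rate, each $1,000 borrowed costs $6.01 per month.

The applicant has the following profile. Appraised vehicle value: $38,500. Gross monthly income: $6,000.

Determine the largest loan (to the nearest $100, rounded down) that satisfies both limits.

$46,200

Payment cap: 18% × $6,000 = $1,080/month.
At $6.01 per $1,000, that supports 1,080/6.01 × 1,000 ≈ $179,700 → $179,700.
LTV cap: 120% × $38,500 = $46,200 → $46,200.
Binding constraint: loan-to-value.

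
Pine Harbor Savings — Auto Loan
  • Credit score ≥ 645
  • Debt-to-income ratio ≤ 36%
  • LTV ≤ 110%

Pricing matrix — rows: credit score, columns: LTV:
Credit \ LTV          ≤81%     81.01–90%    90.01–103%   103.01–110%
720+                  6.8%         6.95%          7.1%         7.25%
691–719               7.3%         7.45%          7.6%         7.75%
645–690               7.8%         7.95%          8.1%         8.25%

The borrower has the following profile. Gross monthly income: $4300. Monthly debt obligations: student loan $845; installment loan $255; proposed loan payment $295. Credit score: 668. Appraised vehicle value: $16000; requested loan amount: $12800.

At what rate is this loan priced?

7.8%

Credit score 668 ≥ 645; Total monthly debts = (845 + 255 + 295) = 1,395. DTI = 1,395/4,300 = 32.4% ≤ 36%
LTV: 12,800 ÷ 16,000 = 80%, within 110% cap
Score 668 is in the 645–690 band; LTV 80% is in the ≤81% band → 7.8%.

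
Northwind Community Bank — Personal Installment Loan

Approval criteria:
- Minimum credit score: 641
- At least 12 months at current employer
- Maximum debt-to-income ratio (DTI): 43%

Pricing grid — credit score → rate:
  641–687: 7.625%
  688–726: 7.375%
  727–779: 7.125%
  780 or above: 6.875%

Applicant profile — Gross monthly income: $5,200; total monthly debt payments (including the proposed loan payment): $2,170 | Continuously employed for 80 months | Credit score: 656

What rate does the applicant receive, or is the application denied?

Credit score 656 ≥ 641 (meets minimum)
Debt-to-income = 2,170/5,200 = 41.7% — meets 43% limit
Employment 80 ≥ 12 months
All requirements met. Score 656 falls in the 641–687 tier → 7.625%.

Approved at 7.625%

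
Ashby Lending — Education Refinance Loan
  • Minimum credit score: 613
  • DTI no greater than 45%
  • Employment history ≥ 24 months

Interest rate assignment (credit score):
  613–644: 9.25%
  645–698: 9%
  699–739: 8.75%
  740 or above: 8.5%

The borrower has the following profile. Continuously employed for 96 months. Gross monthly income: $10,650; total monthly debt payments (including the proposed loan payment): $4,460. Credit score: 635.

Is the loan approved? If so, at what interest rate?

Approved at 9.25%

Credit score 635 ≥ 613 (meets minimum)
DTI = 4,460/10,650 = 41.9% ≤ 45%
Employment 96 ≥ 24 months
All requirements met. Score 635 falls in the 613–644 tier → 9.25%.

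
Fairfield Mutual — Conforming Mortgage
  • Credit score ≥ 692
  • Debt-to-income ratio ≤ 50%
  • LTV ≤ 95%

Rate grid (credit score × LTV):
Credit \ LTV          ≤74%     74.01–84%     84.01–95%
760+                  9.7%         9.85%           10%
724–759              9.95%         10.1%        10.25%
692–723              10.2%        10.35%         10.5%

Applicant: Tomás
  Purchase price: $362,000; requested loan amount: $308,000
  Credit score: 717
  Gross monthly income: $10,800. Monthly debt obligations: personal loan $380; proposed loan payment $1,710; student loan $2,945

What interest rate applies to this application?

10.5%

Credit score 717 ≥ 692; Total monthly debts = (380 + 1,710 + 2,945) = 5,035. DTI = 5,035/10,800 = 46.6% ≤ 50%
LTV: 308,000 ÷ 362,000 = 85.1%, within 95% cap
Credit 717 → row 692–723; LTV 85.1% → column 84.01–95%. Grid cell → 10.5%.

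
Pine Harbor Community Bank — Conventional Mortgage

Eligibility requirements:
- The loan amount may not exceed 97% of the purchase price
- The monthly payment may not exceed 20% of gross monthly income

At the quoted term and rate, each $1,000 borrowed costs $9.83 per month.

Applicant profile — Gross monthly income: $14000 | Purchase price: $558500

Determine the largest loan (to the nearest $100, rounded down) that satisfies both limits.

Payment cap: 20% × $14,000 = $2,800/month.
At $9.83 per $1,000, that supports 2,800/9.83 × 1,000 ≈ $284,842 → $284,800.
LTV cap: 97% × $558,500 = $541,745 → $541,700.
Binding constraint: payment-to-income.

$284,800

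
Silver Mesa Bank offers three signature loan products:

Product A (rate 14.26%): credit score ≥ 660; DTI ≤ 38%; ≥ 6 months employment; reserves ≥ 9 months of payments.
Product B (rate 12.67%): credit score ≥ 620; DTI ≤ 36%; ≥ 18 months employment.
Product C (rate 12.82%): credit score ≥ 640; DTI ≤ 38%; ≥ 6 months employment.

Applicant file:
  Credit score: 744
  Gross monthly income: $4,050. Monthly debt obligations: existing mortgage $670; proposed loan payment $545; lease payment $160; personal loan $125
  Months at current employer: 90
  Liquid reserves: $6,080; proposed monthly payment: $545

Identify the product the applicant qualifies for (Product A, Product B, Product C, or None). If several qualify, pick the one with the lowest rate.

Total debts = (670 + 545 + 160 + 125) = 1,500; DTI = 1,500/4,050 = 37%.
Reserves = 6,080/545 = 11.2 months.
Product A: score 744 ≥ 660; DTI 37% ≤ 38%; employment 90 ≥ 6 mo; reserves 11.2 ≥ 9 mo → qualifies.
Product B: score 744 ≥ 620; DTI 37% > 36%; employment 90 ≥ 18 mo → does not qualify.
Product C: score 744 ≥ 640; DTI 37% ≤ 38%; employment 90 ≥ 6 mo → qualifies.
Qualifying: Product A, Product C. Lowest rate is 12.82% → Product C.

Product C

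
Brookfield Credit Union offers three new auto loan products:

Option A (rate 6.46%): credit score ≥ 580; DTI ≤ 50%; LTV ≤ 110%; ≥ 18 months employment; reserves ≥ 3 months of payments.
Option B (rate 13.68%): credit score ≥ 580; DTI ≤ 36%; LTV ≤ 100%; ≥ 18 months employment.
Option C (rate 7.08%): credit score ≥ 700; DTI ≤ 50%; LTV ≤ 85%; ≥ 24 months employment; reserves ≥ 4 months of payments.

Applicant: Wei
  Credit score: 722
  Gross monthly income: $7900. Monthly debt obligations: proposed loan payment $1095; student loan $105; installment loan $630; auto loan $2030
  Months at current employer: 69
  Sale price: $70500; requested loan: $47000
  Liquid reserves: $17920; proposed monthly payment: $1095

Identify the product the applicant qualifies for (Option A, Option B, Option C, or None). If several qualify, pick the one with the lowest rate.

Total debts = (1,095 + 105 + 630 + 2,030) = 3,860; DTI = 3,860/7,900 = 48.9%.
LTV = 47,000/70,500 = 66.7%.
Reserves = 17,920/1,095 = 16.4 months.
Option A: score 722 ≥ 580; DTI 48.9% ≤ 50%; LTV 66.7% ≤ 110%; employment 69 ≥ 18 mo; reserves 16.4 ≥ 3 mo → qualifies.
Option B: score 722 ≥ 580; DTI 48.9% > 36%; LTV 66.7% ≤ 100%; employment 69 ≥ 18 mo → does not qualify.
Option C: score 722 ≥ 700; DTI 48.9% ≤ 50%; LTV 66.7% ≤ 85%; employment 69 ≥ 24 mo; reserves 16.4 ≥ 4 mo → qualifies.
Qualifying: Option A, Option C. Lowest rate is 6.46% → Option A.

Option A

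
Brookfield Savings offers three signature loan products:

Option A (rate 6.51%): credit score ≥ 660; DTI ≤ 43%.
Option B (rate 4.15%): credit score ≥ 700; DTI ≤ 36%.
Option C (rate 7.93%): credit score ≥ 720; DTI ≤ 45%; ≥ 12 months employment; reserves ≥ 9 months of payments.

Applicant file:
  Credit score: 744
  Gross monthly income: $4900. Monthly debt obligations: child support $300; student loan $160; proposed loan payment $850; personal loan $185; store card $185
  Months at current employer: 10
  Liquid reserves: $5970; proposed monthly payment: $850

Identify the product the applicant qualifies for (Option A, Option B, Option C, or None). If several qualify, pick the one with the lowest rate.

Option B

Total debts = (300 + 160 + 850 + 185 + 185) = 1,680; DTI = 1,680/4,900 = 34.3%.
Reserves = 5,970/850 = 7.0 months.
Option A: score 744 ≥ 660; DTI 34.3% ≤ 43% → qualifies.
Option B: score 744 ≥ 700; DTI 34.3% ≤ 36% → qualifies.
Option C: score 744 ≥ 720; DTI 34.3% ≤ 45%; employment 10 < 12 mo; reserves 7.0 < 9 mo → does not qualify.
Qualifying: Option A, Option B. Lowest rate is 4.15% → Option B.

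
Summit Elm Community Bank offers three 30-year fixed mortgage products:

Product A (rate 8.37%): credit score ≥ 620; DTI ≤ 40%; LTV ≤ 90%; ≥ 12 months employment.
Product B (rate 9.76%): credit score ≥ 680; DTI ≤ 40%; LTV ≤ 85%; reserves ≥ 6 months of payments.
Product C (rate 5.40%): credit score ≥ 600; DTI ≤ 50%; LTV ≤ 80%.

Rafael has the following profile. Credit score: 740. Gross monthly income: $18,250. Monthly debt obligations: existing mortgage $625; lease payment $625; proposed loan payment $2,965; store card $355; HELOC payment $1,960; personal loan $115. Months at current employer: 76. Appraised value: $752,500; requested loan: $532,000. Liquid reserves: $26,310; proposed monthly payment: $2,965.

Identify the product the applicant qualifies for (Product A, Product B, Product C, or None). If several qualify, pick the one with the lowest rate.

Product C

Total debts = (625 + 625 + 2,965 + 355 + 1,960 + 115) = 6,645; DTI = 6,645/18,250 = 36.4%.
LTV = 532,000/752,500 = 70.7%.
Reserves = 26,310/2,965 = 8.9 months.
Product A: score 740 ≥ 620; DTI 36.4% ≤ 40%; LTV 70.7% ≤ 90%; employment 76 ≥ 12 mo → qualifies.
Product B: score 740 ≥ 680; DTI 36.4% ≤ 40%; LTV 70.7% ≤ 85%; reserves 8.9 ≥ 6 mo → qualifies.
Product C: score 740 ≥ 600; DTI 36.4% ≤ 50%; LTV 70.7% ≤ 80% → qualifies.
Qualifying: Product A, Product B, Product C. Lowest rate is 5.40% → Product C.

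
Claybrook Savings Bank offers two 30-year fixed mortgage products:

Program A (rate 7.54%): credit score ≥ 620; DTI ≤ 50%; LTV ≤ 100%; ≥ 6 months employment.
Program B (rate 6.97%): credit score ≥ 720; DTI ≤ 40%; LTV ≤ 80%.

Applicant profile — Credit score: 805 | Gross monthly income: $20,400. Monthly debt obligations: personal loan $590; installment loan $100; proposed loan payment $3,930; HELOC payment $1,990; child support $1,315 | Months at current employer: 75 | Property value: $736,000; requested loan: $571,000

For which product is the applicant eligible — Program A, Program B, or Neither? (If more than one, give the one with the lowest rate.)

Program B

Total debts = (590 + 100 + 3,930 + 1,990 + 1,315) = 7,925; DTI = 7,925/20,400 = 38.8%.
LTV = 571,000/736,000 = 77.6%.
Program A: score 805 ≥ 620; DTI 38.8% ≤ 50%; LTV 77.6% ≤ 100%; employment 75 ≥ 6 mo → qualifies.
Program B: score 805 ≥ 720; DTI 38.8% ≤ 40%; LTV 77.6% ≤ 80% → qualifies.
Qualifying: Program A, Program B. Lowest rate is 6.97% → Program B.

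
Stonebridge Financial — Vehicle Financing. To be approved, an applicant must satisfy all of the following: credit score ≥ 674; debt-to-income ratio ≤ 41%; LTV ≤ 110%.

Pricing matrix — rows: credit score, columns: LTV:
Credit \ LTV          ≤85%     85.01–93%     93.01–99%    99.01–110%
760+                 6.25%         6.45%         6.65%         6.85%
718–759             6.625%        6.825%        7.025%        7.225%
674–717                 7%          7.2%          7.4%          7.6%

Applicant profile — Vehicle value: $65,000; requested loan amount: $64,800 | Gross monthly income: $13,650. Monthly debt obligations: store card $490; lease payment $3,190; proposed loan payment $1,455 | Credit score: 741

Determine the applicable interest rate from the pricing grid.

Credit score 741 ≥ 674; Total monthly debts = (490 + 3,190 + 1,455) = 5,135. DTI = 5,135/13,650 = 37.6% ≤ 41%
LTV = 64,800/65,000 = 99.7% ≤ 110%
Credit 741 → row 718–759; LTV 99.7% → column 99.01–110%. Grid cell → 7.225%.

7.225%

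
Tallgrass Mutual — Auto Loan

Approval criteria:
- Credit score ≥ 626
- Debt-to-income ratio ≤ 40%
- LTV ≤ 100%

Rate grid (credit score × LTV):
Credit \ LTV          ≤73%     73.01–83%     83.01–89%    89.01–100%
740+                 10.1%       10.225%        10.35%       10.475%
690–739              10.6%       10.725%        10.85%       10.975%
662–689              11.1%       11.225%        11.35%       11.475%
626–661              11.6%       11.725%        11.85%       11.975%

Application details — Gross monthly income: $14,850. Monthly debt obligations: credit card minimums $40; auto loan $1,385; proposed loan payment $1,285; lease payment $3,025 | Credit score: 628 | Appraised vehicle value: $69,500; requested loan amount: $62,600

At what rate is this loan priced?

Credit score 628 ≥ 626; Total monthly debts = (40 + 1,385 + 1,285 + 3,025) = 5,735. DTI = 5,735/14,850 = 38.6% ≤ 40%
Loan-to-value = 62,600/69,500 = 90.1% — pass (100% max)
Score 628 is in the 626–661 band; LTV 90.1% is in the 89.01–100% band → 11.975%.

11.975%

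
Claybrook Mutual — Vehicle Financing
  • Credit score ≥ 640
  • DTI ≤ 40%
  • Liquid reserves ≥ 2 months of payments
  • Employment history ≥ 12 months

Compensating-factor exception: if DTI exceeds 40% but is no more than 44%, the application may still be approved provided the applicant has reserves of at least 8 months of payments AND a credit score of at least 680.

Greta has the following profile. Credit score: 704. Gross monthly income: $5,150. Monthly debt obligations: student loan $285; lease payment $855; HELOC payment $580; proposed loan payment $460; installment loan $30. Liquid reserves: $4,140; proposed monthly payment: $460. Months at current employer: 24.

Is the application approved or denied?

Credit score 704 ≥ 640 (meets base)
Total debts = (285 + 855 + 580 + 460 + 30) = 2,210. DTI: 2,210 ÷ 5,150 = 42.9%, over the 40% base limit.
Liquid reserves cover 4,140/460 = 9.0 months — ≥ 2 required
Employment 24 ≥ 12 months
42.9% falls in the override range (40%–44%), so the compensating-factor test applies.
Reserves 9.0 ≥ 8 months; credit score 704 ≥ 680.
Both compensating conditions met → exception applies.

Approved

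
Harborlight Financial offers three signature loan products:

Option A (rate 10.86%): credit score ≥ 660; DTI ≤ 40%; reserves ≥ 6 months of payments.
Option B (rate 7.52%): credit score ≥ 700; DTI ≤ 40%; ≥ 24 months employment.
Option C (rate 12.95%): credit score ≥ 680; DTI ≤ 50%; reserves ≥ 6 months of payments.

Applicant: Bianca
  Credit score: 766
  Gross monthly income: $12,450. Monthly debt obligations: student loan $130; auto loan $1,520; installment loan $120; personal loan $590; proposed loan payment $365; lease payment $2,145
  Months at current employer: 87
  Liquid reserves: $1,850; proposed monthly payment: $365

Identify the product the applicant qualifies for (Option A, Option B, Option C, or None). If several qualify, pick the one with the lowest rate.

Option B

Total debts = (130 + 1,520 + 120 + 590 + 365 + 2,145) = 4,870; DTI = 4,870/12,450 = 39.1%.
Reserves = 1,850/365 = 5.1 months.
Option A: score 766 ≥ 660; DTI 39.1% ≤ 40%; reserves 5.1 < 6 mo → does not qualify.
Option B: score 766 ≥ 700; DTI 39.1% ≤ 40%; employment 87 ≥ 24 mo → qualifies.
Option C: score 766 ≥ 680; DTI 39.1% ≤ 50%; reserves 5.1 < 6 mo → does not qualify.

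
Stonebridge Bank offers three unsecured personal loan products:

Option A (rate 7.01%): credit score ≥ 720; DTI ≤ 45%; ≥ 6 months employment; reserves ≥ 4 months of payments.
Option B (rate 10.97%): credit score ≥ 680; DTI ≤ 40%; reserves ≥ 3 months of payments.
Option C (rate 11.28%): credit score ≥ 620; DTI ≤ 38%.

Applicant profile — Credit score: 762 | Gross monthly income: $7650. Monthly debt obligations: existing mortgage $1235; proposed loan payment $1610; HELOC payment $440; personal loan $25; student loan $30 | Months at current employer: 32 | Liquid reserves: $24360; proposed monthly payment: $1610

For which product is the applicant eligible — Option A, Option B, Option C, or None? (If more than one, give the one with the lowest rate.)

Option A

Total debts = (1,235 + 1,610 + 440 + 25 + 30) = 3,340; DTI = 3,340/7,650 = 43.7%.
Reserves = 24,360/1,610 = 15.1 months.
Option A: score 762 ≥ 720; DTI 43.7% ≤ 45%; employment 32 ≥ 6 mo; reserves 15.1 ≥ 4 mo → qualifies.
Option B: score 762 ≥ 680; DTI 43.7% > 40%; reserves 15.1 ≥ 3 mo → does not qualify.
Option C: score 762 ≥ 620; DTI 43.7% > 38% → does not qualify.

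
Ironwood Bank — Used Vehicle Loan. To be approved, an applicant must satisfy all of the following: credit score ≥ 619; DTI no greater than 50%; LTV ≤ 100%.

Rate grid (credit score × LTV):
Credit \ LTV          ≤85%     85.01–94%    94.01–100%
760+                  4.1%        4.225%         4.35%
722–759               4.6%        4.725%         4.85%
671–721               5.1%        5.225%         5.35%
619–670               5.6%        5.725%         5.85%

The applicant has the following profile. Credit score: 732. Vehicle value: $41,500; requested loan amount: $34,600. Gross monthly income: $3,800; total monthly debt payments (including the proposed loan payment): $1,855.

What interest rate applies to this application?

Credit score 732 ≥ 619; DTI: 1,855 ÷ 3,800 = 48.8%, within the 50% cap
Loan-to-value = 34,600/41,500 = 83.4% — pass (100% max)
Score 732 is in the 722–759 band; LTV 83.4% is in the ≤85% band → 4.6%.

4.6%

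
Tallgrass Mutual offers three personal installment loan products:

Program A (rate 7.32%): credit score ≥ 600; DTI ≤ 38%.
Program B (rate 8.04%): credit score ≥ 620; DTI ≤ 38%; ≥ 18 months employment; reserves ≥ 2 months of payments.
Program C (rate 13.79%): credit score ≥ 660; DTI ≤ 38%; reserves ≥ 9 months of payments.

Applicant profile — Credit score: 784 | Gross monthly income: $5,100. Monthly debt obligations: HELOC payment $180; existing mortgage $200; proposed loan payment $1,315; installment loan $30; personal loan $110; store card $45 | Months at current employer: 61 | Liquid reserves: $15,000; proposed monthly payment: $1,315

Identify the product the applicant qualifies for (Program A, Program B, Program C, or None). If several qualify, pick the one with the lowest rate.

Total debts = (180 + 200 + 1,315 + 30 + 110 + 45) = 1,880; DTI = 1,880/5,100 = 36.9%.
Reserves = 15,000/1,315 = 11.4 months.
Program A: score 784 ≥ 600; DTI 36.9% ≤ 38% → qualifies.
Program B: score 784 ≥ 620; DTI 36.9% ≤ 38%; employment 61 ≥ 18 mo; reserves 11.4 ≥ 2 mo → qualifies.
Program C: score 784 ≥ 660; DTI 36.9% ≤ 38%; reserves 11.4 ≥ 9 mo → qualifies.
Qualifying: Program A, Program B, Program C. Lowest rate is 7.32% → Program A.

Program A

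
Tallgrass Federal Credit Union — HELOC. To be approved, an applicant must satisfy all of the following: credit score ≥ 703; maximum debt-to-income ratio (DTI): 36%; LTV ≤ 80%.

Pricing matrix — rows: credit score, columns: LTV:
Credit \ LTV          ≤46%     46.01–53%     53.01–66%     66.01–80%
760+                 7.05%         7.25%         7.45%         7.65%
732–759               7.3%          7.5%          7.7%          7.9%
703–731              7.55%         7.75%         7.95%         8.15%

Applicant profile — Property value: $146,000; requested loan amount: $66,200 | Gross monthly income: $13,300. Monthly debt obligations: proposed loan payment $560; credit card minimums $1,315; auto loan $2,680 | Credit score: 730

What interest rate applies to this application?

7.55%

Credit score 730 ≥ 703; Total monthly debts = (560 + 1,315 + 2,680) = 4,555. DTI: 4,555 ÷ 13,300 = 34.2%, within the 36% cap
LTV: 66,200 ÷ 146,000 = 45.3%, within 80% cap
Credit 730 → row 703–731; LTV 45.3% → column ≤46%. Grid cell → 7.55%.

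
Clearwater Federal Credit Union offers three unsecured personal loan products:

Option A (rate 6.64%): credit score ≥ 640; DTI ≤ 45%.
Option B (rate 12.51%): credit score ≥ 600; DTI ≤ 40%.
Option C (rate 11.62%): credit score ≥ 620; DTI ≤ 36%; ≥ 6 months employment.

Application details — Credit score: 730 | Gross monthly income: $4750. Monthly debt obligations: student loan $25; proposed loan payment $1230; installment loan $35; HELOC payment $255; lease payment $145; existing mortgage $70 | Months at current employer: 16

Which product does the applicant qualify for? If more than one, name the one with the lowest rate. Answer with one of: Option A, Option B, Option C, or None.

Total debts = (25 + 1,230 + 35 + 255 + 145 + 70) = 1,760; DTI = 1,760/4,750 = 37.1%.
Option A: score 730 ≥ 640; DTI 37.1% ≤ 45% → qualifies.
Option B: score 730 ≥ 600; DTI 37.1% ≤ 40% → qualifies.
Option C: score 730 ≥ 620; DTI 37.1% > 36%; employment 16 ≥ 6 mo → does not qualify.
Qualifying: Option A, Option B. Lowest rate is 6.64% → Option A.

Option A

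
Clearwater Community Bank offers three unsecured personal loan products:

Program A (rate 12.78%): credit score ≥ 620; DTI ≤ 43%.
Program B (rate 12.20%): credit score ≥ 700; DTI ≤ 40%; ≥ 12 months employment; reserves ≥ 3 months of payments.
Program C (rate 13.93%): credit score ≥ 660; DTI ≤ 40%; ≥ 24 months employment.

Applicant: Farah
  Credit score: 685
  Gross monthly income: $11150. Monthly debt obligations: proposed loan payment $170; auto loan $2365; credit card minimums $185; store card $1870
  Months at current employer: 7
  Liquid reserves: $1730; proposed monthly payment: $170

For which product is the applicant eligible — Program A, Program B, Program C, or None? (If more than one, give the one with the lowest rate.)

Total debts = (170 + 2,365 + 185 + 1,870) = 4,590; DTI = 4,590/11,150 = 41.2%.
Reserves = 1,730/170 = 10.2 months.
Program A: score 685 ≥ 620; DTI 41.2% ≤ 43% → qualifies.
Program B: score 685 < 700; DTI 41.2% > 40%; employment 7 < 12 mo; reserves 10.2 ≥ 3 mo → does not qualify.
Program C: score 685 ≥ 660; DTI 41.2% > 40%; employment 7 < 24 mo → does not qualify.

Program A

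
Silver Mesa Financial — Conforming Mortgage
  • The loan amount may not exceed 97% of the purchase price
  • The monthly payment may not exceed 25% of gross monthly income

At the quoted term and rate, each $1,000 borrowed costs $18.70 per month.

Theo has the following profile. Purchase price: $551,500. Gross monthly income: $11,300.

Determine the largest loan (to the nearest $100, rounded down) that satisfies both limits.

$151,000

Payment cap: 25% × $11,300 = $2,825/month.
At $18.70 per $1,000, that supports 2,825/18.70 × 1,000 ≈ $151,069 → $151,000.
LTV cap: 97% × $551,500 = $534,955 → $534,900.
Binding constraint: payment-to-income.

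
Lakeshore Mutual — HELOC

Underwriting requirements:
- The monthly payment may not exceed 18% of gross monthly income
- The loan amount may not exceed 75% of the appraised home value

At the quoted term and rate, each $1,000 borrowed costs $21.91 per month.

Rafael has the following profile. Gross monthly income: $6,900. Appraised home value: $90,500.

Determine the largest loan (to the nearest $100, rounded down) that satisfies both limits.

Payment cap: 18% × $6,900 = $1,242/month.
At $21.91 per $1,000, that supports 1,242/21.91 × 1,000 ≈ $56,686 → $56,600.
LTV cap: 75% × $90,500 = $67,875 → $67,800.
Binding constraint: payment-to-income.

$56,600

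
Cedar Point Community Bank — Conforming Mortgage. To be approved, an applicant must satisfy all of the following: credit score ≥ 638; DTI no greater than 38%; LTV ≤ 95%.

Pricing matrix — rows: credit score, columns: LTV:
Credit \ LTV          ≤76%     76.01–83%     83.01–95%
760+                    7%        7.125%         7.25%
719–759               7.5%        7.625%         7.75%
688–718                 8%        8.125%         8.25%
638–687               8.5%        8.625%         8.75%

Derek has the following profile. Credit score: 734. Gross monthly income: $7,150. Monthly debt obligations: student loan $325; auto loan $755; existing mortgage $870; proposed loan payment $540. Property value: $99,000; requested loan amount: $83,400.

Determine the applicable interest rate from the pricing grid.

Credit score 734 ≥ 638; Total monthly debts = (325 + 755 + 870 + 540) = 2,490. DTI = 2,490/7,150 = 34.8% ≤ 38%
LTV: 83,400 ÷ 99,000 = 84.2%, within 95% cap
Row: 734 falls in 719–759. Column: 84.2% falls in 83.01–95%. Rate = 7.75%.

7.75%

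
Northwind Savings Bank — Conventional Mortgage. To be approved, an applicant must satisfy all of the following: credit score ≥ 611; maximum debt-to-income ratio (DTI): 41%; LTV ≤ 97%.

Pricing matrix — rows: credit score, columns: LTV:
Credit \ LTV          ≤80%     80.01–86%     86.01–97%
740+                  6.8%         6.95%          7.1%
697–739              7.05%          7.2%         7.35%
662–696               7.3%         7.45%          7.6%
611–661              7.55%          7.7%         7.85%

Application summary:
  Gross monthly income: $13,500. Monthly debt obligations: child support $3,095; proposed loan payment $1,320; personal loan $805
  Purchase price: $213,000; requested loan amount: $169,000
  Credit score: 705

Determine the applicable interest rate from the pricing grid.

7.05%

Credit score 705 ≥ 611; Total monthly debts = (3,095 + 1,320 + 805) = 5,220. Debt-to-income = 5,220/13,500 = 38.7% — meets 41% limit
Loan-to-value = 169,000/213,000 = 79.3% — pass (97% max)
Credit 705 → row 697–739; LTV 79.3% → column ≤80%. Grid cell → 7.05%.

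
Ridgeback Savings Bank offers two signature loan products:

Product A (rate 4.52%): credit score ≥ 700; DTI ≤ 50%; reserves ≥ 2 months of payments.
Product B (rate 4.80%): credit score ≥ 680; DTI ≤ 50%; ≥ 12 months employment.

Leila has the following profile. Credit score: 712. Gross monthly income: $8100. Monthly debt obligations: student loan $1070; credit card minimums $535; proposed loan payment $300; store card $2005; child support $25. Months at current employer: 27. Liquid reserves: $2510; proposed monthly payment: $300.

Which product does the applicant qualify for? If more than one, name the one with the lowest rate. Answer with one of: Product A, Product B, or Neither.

Product A

Total debts = (1,070 + 535 + 300 + 2,005 + 25) = 3,935; DTI = 3,935/8,100 = 48.6%.
Reserves = 2,510/300 = 8.4 months.
Product A: score 712 ≥ 700; DTI 48.6% ≤ 50%; reserves 8.4 ≥ 2 mo → qualifies.
Product B: score 712 ≥ 680; DTI 48.6% ≤ 50%; employment 27 ≥ 12 mo → qualifies.
Qualifying: Product A, Product B. Lowest rate is 4.52% → Product A.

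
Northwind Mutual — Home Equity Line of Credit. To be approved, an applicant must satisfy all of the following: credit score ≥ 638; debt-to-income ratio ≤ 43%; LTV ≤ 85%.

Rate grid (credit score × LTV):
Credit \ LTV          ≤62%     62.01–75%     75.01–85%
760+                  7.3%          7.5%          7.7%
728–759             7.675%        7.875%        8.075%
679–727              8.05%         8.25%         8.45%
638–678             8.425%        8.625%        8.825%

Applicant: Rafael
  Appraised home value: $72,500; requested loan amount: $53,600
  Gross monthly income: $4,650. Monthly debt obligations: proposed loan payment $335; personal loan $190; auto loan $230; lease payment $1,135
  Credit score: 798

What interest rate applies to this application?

Credit score 798 ≥ 638; Total monthly debts = (335 + 190 + 230 + 1,135) = 1,890. DTI = 1,890/4,650 = 40.6% ≤ 43%
LTV = 53,600/72,500 = 73.9% ≤ 85%
Row: 798 falls in 760+. Column: 73.9% falls in 62.01–75%. Rate = 7.5%.

7.5%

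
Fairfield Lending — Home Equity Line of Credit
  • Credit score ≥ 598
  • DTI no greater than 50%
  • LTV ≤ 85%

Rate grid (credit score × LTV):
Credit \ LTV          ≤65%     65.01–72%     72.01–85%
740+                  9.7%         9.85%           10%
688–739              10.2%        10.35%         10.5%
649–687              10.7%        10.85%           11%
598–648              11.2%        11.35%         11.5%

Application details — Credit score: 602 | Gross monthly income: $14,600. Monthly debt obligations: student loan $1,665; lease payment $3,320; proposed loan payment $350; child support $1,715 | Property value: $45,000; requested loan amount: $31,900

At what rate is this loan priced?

11.35%

Credit score 602 ≥ 598; Total monthly debts = (1,665 + 3,320 + 350 + 1,715) = 7,050. DTI: 7,050 ÷ 14,600 = 48.3%, within the 50% cap
LTV = 31,900/45,000 = 70.9% ≤ 85%
Score 602 is in the 598–648 band; LTV 70.9% is in the 65.01–72% band → 11.35%.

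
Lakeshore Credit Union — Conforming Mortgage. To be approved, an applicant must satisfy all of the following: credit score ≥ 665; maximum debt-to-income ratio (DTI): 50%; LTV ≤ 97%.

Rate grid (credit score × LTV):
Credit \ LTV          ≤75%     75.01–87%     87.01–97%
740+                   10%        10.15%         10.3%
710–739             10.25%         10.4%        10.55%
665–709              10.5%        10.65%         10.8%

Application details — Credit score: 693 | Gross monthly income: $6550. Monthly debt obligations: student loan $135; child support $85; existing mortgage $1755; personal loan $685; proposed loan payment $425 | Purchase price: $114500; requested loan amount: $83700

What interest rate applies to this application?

Credit score 693 ≥ 665; Total monthly debts = (135 + 85 + 1,755 + 685 + 425) = 3,085. DTI: 3,085 ÷ 6,550 = 47.1%, within the 50% cap
LTV: 83,700 ÷ 114,500 = 73.1%, within 97% cap
Credit 693 → row 665–709; LTV 73.1% → column ≤75%. Grid cell → 10.5%.

10.5%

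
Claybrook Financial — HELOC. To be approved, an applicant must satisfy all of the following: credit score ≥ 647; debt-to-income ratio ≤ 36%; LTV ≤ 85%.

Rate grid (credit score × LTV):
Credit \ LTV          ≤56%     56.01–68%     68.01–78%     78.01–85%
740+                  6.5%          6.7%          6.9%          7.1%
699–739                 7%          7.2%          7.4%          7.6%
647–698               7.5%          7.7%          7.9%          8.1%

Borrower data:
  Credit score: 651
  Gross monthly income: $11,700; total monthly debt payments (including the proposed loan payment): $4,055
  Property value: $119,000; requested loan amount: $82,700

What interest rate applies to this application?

Credit score 651 ≥ 647; DTI: 4,055 ÷ 11,700 = 34.7%, within the 36% cap
LTV = 82,700/119,000 = 69.5% ≤ 85%
Row: 651 falls in 647–698. Column: 69.5% falls in 68.01–78%. Rate = 7.9%.

7.9%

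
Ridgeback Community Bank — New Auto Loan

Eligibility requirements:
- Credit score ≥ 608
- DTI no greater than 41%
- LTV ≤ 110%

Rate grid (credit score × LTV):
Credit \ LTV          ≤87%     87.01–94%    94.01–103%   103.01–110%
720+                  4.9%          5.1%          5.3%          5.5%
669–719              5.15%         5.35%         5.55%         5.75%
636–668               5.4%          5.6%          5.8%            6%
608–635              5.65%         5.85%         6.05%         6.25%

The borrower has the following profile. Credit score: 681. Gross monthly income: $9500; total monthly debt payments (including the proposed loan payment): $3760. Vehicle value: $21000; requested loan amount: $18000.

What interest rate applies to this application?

Credit score 681 ≥ 608; Debt-to-income = 3,760/9,500 = 39.6% — meets 41% limit
LTV = 18,000/21,000 = 85.7% ≤ 110%
Score 681 is in the 669–719 band; LTV 85.7% is in the ≤87% band → 5.15%.

5.15%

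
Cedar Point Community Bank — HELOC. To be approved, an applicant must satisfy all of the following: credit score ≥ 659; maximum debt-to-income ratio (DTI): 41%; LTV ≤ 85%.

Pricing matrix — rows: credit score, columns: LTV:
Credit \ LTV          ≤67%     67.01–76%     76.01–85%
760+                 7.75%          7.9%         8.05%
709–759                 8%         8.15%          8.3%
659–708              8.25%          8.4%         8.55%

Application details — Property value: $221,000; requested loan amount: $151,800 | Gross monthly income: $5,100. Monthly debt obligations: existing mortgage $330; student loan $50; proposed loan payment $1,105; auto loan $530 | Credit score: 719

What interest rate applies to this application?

Credit score 719 ≥ 659; Total monthly debts = (330 + 50 + 1,105 + 530) = 2,015. Debt-to-income = 2,015/5,100 = 39.5% — meets 41% limit
LTV = 151,800/221,000 = 68.7% ≤ 85%
Row: 719 falls in 709–759. Column: 68.7% falls in 67.01–76%. Rate = 8.15%.

8.15%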